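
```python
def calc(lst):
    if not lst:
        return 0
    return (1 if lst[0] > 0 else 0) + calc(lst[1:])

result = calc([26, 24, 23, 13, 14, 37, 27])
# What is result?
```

Count of positive elements in [26, 24, 23, 13, 14, 37, 27] = 7

Answer: 7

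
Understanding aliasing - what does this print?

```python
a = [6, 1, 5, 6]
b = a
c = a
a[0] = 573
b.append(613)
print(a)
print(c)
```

Key concept: multiple aliases.
Step by step:
`a = [6, 1, 5, 6]` → a = [6, 1, 5, 6]
`b = a` → b = [6, 1, 5, 6] (same object as a)
`c = a` → c = [6, 1, 5, 6] (same object as a, b)
`a[0] = 573` → a = [573, 1, 5, 6] (same object as b, c); b = [573, 1, 5, 6] (same object as a, c); c = [573, 1, 5, 6] (same object as a, b)
`b.append(613)` → a = [573, 1, 5, 6, 613] (same object as b, c); b = [573, 1, 5, 6, 613] (same object as a, c); c = [573, 1, 5, 6, 613] (same object as a, b)
`print(a)` → prints [573, 1, 5, 6, 613]
`print(c)` → prints [573, 1, 5, 6, 613]

Answer:
[573, 1, 5, 6, 613]
[573, 1, 5, 6, 613]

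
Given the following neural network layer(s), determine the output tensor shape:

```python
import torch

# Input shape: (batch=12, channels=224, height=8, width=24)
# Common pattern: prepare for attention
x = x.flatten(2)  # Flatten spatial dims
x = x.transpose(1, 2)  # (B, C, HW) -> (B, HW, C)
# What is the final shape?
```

Input: (12, 224, 8, 24) -> after flatten(2): (12, 224, 192) -> Output: (12, 192, 224)

Answer: (12, 192, 224)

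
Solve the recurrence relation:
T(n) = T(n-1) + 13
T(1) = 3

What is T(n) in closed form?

Unrolling: T(n) = T(1) + 13·(n-1) = 3 + 13(n-1) = 13n - 10.

Answer: T(n) = 13n - 10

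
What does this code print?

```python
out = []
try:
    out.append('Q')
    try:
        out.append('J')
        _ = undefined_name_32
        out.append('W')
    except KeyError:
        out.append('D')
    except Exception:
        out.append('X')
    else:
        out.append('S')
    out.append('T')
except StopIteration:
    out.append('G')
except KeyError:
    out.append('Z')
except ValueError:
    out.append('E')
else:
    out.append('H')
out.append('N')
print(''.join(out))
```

Execution trace: 'Q' (try body) → 'J' (inner try body) → 'X' (inner except Exception) → 'T' (try body, no exception) → 'H' (else) → 'N' (after the try/except). Output: QJXTHN

Answer: QJXTHN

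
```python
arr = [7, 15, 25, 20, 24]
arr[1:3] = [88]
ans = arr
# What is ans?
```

Trace:
`arr = [7, 15, 25, 20, 24]` → arr = [7, 15, 25, 20, 24]
`arr[1:3] = [88]` → arr = [7, 88, 20, 24]
`ans = arr` → ans = [7, 88, 20, 24]
So ans = [7, 88, 20, 24]

Answer: [7, 88, 20, 24]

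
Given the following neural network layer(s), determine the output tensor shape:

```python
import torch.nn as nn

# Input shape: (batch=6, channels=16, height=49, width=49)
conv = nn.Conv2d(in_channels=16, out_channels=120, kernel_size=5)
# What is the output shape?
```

Input: (6, 16, 49, 49) -> Output: (6, 120, 45, 45)

Answer: (6, 120, 45, 45)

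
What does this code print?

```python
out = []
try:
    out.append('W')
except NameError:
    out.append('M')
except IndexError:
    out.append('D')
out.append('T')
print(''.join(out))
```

Execution trace: 'W' (try body, no exception) → 'T' (after the try/except). Output: WT

Answer: WT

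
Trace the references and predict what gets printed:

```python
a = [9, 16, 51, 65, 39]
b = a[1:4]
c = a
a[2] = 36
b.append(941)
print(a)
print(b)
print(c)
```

Key concept: slice vs alias.
Step by step:
`a = [9, 16, 51, 65, 39]` → a = [9, 16, 51, 65, 39]
`b = a[1:4]` → b = [16, 51, 65]
`c = a` → c = [9, 16, 51, 65, 39] (same object as a)
`a[2] = 36` → a = [9, 16, 36, 65, 39] (same object as c); c = [9, 16, 36, 65, 39] (same object as a)
`b.append(941)` → b = [16, 51, 65, 941]
`print(a)` → prints [9, 16, 36, 65, 39]
`print(b)` → prints [16, 51, 65, 941]
`print(c)` → prints [9, 16, 36, 65, 39]

Answer:
[9, 16, 36, 65, 39]
[16, 51, 65, 941]
[9, 16, 36, 65, 39]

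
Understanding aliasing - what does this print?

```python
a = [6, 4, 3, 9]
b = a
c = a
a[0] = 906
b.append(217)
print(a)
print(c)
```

Key concept: multiple aliases.
Step by step:
`a = [6, 4, 3, 9]` → a = [6, 4, 3, 9]
`b = a` → b = [6, 4, 3, 9] (same object as a)
`c = a` → c = [6, 4, 3, 9] (same object as a, b)
`a[0] = 906` → a = [906, 4, 3, 9] (same object as b, c); b = [906, 4, 3, 9] (same object as a, c); c = [906, 4, 3, 9] (same object as a, b)
`b.append(217)` → a = [906, 4, 3, 9, 217] (same object as b, c); b = [906, 4, 3, 9, 217] (same object as a, c); c = [906, 4, 3, 9, 217] (same object as a, b)
`print(a)` → prints [906, 4, 3, 9, 217]
`print(c)` → prints [906, 4, 3, 9, 217]

Answer:
[906, 4, 3, 9, 217]
[906, 4, 3, 9, 217]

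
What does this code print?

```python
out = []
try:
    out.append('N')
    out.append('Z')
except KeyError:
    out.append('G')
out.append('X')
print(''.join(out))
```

Execution trace: 'N' (try body) → 'Z' (try body, no exception) → 'X' (after the try/except). Output: NZX

Answer: NZX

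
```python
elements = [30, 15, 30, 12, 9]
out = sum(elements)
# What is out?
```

Trace:
`elements = [30, 15, 30, 12, 9]` → elements = [30, 15, 30, 12, 9]
`out = sum(elements)` → out = 96
So out = 96

Answer: 96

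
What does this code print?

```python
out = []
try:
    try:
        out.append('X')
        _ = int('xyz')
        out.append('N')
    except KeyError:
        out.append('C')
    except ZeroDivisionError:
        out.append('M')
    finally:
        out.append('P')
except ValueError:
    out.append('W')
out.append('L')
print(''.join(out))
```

Execution trace: 'X' (try body) → 'P' (finally) → 'W' (outer except ValueError) → 'L' (after the try/except). Output: XPWL

Answer: XPWL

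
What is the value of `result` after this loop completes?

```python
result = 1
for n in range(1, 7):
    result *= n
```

6! = 720
`result` takes the values: 1 → 2 → 6 → 24 → 120 → 720

Answer: 720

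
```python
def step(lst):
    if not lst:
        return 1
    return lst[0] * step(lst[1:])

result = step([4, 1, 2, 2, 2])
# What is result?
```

Product over [4, 1, 2, 2, 2] = 4 * 1 * 2 * 2 * 2 = 32

Answer: 32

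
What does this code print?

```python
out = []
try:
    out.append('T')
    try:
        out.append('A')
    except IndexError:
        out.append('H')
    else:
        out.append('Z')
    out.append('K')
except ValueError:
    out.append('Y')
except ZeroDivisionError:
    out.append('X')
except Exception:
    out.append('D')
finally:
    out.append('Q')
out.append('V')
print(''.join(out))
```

Execution trace: 'T' (try body) → 'A' (inner try body, no exception) → 'Z' (inner else) → 'K' (try body, no exception) → 'Q' (finally) → 'V' (after the try/except). Output: TAZKQV

Answer: TAZKQV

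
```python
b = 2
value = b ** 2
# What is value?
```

Trace:
`b = 2` → b = 2
`value = b ** 2` → value = 4
So value = 4

Answer: 4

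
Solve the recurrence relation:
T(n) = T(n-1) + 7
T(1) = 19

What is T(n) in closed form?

Unrolling: T(n) = T(1) + 7·(n-1) = 19 + 7(n-1) = 7n + 12.

Answer: T(n) = 7n + 12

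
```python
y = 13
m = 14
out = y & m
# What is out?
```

Trace:
`y = 13` → y = 13
`m = 14` → m = 14
`out = y & m` → out = 12
So out = 12

Answer: 12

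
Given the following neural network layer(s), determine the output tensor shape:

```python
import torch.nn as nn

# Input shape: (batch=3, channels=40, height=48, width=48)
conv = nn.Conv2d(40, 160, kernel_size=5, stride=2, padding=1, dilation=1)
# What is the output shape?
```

Input: (3, 40, 48, 48) -> Output: (3, 160, 23, 23)

Answer: (3, 160, 23, 23)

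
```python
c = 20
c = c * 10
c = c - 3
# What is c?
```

Trace:
`c = 20` → c = 20
`c = c * 10` → c = 200
`c = c - 3` → c = 197
So c = 197

Answer: 197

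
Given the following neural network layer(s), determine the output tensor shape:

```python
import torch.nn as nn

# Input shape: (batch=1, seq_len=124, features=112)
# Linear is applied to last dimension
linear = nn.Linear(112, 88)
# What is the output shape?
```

Input: (1, 124, 112) -> Output: (1, 124, 88)

Answer: (1, 124, 88)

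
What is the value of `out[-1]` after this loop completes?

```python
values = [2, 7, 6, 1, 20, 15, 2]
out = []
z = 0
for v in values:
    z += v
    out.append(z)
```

Cumulative sum ends at 53
`out` takes the values: [] → [2] → [2, 9] → [2, 9, 15] → [2, 9, 15, 16] → [2, 9, 15, 16, 36] → [2, 9, 15, 16, 36, 51] → [2, 9, 15, 16, 36, 51, 53]
So `out[-1]` = 53

Answer: 53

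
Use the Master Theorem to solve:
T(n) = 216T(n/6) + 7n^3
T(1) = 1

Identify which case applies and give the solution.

a=216, b=6, f(n)=7n^3. log_6(216) = 3. Since c=3 = 3, Case 2 applies: T(n) = Θ(n^log_b(a) · log n) = O(n^3 log n).

Answer: O(n^3 log n) - Case 2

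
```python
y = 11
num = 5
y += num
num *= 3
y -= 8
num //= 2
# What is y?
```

Trace:
`y = 11` → y = 11
`num = 5` → num = 5
`y += num` → y = 16
`num *= 3` → num = 15
`y -= 8` → y = 8
`num //= 2` → num = 7
So y = 8

Answer: 8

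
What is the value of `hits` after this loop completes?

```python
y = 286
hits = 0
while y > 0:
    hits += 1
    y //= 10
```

Count digits by repeated division by 10
`hits` takes the values: 0 → 1 → 2 → 3

Answer: 3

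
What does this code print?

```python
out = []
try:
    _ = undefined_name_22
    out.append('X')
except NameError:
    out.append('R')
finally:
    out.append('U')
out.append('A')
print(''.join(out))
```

Execution trace: 'R' (except NameError) → 'U' (finally) → 'A' (after the try/except). Output: RUA

Answer: RUA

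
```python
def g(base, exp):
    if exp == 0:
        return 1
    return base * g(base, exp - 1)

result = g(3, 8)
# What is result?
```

g(3, 8) = 3 * 3 * 3 * 3 * 3 * 3 * 3 * 3 = 6561

Answer: 6561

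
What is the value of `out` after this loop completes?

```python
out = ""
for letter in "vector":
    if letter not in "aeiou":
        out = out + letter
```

Remove vowels from 'vector'
`out` takes the values: "" → "v" → "vc" → "vct" → "vctr"

Answer: "vctr"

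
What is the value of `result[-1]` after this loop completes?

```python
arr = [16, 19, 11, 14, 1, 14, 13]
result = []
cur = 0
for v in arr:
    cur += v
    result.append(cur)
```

Cumulative sum ends at 88
`result` takes the values: [] → [16] → [16, 35] → [16, 35, 46] → [16, 35, 46, 60] → [16, 35, 46, 60, 61] → [16, 35, 46, 60, 61, 75] → [16, 35, 46, 60, 61, 75, 88]
So `result[-1]` = 88

Answer: 88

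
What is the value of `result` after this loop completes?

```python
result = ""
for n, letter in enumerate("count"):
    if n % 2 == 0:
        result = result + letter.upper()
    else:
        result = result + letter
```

Uppercase even positions in 'count'
`result` takes the values: "" → "C" → "Co" → "CoU" → "CoUn" → "CoUnT"

Answer: "CoUnT"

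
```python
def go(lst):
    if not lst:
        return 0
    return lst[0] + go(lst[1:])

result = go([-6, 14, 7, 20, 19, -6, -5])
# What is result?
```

(-6) + 14 + 7 + 20 + 19 + (-6) + (-5) + 0 = 43

Answer: 43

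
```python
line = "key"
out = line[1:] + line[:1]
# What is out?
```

Trace:
`line = "key"` → line = 'key'
`out = line[1:] + line[:1]` → out = 'eyk'
So out = 'eyk'

Answer: 'eyk'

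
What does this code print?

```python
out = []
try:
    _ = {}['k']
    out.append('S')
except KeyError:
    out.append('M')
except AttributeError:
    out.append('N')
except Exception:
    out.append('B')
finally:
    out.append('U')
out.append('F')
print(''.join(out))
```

Execution trace: 'M' (except KeyError) → 'U' (finally) → 'F' (after the try/except). Output: MUF

Answer: MUF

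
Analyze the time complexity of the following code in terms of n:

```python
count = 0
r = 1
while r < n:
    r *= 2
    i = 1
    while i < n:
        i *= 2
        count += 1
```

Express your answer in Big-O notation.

Each loop level contributes: log n × log n. Multiplying the contributions gives O(log² n).

Answer: O(log² n)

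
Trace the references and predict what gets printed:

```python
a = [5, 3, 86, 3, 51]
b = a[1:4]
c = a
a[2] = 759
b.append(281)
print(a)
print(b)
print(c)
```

Key concept: slice vs alias.
Step by step:
`a = [5, 3, 86, 3, 51]` → a = [5, 3, 86, 3, 51]
`b = a[1:4]` → b = [3, 86, 3]
`c = a` → c = [5, 3, 86, 3, 51] (same object as a)
`a[2] = 759` → a = [5, 3, 759, 3, 51] (same object as c); c = [5, 3, 759, 3, 51] (same object as a)
`b.append(281)` → b = [3, 86, 3, 281]
`print(a)` → prints [5, 3, 759, 3, 51]
`print(b)` → prints [3, 86, 3, 281]
`print(c)` → prints [5, 3, 759, 3, 51]

Answer:
[5, 3, 759, 3, 51]
[3, 86, 3, 281]
[5, 3, 759, 3, 51]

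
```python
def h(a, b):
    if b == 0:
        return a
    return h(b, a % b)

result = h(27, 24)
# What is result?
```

h(27, 24) -> h(24, 3) -> h(3, 0) -> 3

Answer: 3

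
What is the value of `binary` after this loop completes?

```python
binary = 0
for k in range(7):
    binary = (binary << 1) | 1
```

Build 7 consecutive 1-bits: 0b1111111
`binary` takes the values: 0 → 1 → 3 → 7 → 15 → 31 → 63 → 127

Answer: 127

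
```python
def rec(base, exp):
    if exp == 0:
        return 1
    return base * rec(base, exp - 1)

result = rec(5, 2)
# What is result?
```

rec(5, 2) = 5 * 5 = 25

Answer: 25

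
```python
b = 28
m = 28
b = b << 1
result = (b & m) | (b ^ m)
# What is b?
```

Trace:
`b = 28` → b = 28
`m = 28` → m = 28
`b = b << 1` → b = 56
`result = (b & m) | (b ^ m)` → result = 60
So b = 56

Answer: 56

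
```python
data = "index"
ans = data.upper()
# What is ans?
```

Trace:
`data = "index"` → data = 'index'
`ans = data.upper()` → ans = 'INDEX'
So ans = 'INDEX'

Answer: 'INDEX'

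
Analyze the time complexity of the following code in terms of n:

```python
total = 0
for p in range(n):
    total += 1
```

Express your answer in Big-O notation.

Each loop level contributes: n. Multiplying the contributions gives O(n).

Answer: O(n)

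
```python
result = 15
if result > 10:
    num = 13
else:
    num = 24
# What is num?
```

Trace:
`result = 15` → result = 15
`if result > 10: ...` → result > 10 is True → num = 13
So num = 13

Answer: 13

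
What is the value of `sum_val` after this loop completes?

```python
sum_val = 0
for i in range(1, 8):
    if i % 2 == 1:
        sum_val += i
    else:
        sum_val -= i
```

Add odd, subtract even
`sum_val` takes the values: 0 → 1 → -1 → 2 → -2 → 3 → -3 → 4

Answer: 4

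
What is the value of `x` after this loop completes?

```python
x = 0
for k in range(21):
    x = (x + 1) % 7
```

Increment mod 7, 21 times = 0
`x` takes the values: 0 → 1 → 2 → 3 → 4 → 5 → 6 → 0 → 1 → 2 → 3 → 4 → 5 → 6 → 0 → 1 → 2 → 3 → 4 → 5 → 6 → 0

Answer: 0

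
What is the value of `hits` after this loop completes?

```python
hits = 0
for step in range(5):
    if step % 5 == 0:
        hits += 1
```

Count numbers divisible by 5 in range(5)
`hits` takes the values: 0 → 1

Answer: 1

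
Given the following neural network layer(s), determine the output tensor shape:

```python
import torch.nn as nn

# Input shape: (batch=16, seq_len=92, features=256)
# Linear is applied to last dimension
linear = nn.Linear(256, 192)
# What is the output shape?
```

Input: (16, 92, 256) -> Output: (16, 92, 192)

Answer: (16, 92, 192)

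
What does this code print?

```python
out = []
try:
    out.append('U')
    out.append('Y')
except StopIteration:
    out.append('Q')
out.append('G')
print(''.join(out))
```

Execution trace: 'U' (try body) → 'Y' (try body, no exception) → 'G' (after the try/except). Output: UYG

Answer: UYG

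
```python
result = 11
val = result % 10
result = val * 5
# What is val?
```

Trace:
`result = 11` → result = 11
`val = result % 10` → val = 1
`result = val * 5` → result = 5
So val = 1

Answer: 1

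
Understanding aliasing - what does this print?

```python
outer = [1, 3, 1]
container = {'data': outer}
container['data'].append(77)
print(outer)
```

Key concept: dict holds reference to list.
Step by step:
`outer = [1, 3, 1]` → outer = [1, 3, 1]
`container = {'data': outer}` → container = {'data': [1, 3, 1]}
`container['data'].append(77)` → outer = [1, 3, 1, 77]; container = {'data': [1, 3, 1, 77]}
`print(outer)` → prints [1, 3, 1, 77]

Answer: [1, 3, 1, 77]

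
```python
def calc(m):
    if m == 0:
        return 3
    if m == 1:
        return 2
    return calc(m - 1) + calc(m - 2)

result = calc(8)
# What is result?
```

Build up from base cases: calc(0)=3, calc(1)=2, calc(2)=5, calc(3)=7, calc(4)=12, calc(5)=19, calc(6)=31, ..., calc(8)=81

Answer: 81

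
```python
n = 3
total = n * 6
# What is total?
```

Trace:
`n = 3` → n = 3
`total = n * 6` → total = 18
So total = 18

Answer: 18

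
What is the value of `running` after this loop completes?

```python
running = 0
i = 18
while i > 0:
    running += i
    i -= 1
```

Sum 18 down to 1
`running` takes the values: 0 → 18 → 35 → 51 → 66 → 80 → 93 → 105 → 116 → 126 → 135 → 143 → 150 → 156 → 161 → 165 → 168 → 170 → 171

Answer: 171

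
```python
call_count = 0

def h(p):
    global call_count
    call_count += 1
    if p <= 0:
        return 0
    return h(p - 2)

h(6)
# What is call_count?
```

Linear recursion stepping by 2: 4 calls from p=6 down to ≤0.

Answer: 4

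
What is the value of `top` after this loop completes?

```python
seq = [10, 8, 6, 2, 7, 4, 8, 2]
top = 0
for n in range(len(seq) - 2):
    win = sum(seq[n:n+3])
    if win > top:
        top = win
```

Max sum of 3-element window in [10, 8, 6, 2, 7, 4, 8, 2]
`top` takes the values: 0 → 24

Answer: 24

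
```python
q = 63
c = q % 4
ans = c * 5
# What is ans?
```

Trace:
`q = 63` → q = 63
`c = q % 4` → c = 3
`ans = c * 5` → ans = 15
So ans = 15

Answer: 15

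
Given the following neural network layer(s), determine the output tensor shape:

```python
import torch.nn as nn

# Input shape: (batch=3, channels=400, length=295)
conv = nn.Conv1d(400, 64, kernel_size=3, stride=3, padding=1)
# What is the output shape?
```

Input: (3, 400, 295) -> Output: (3, 64, 99)

Answer: (3, 64, 99)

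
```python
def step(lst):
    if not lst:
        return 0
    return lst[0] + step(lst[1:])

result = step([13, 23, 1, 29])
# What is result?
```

13 + 23 + 1 + 29 + 0 = 66

Answer: 66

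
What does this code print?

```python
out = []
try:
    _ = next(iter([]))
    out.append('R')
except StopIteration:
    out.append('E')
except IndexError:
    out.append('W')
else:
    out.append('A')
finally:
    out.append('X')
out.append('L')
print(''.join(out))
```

Execution trace: 'E' (except StopIteration) → 'X' (finally) → 'L' (after the try/except). Output: EXL

Answer: EXL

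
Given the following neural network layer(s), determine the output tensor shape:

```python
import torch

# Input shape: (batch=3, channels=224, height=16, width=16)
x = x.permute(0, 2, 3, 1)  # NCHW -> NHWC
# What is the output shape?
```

Input: (3, 224, 16, 16) -> Output: (3, 16, 16, 224)

Answer: (3, 16, 16, 224)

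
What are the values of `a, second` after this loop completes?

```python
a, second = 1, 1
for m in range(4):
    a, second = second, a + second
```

Fibonacci: after 4 iterations
`a, second` takes the values: (1, 1) → (1, 2) → (2, 3) → (3, 5) → (5, 8)

Answer: 5, 8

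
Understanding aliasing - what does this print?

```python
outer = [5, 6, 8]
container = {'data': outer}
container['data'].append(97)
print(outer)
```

Key concept: dict holds reference to list.
Step by step:
`outer = [5, 6, 8]` → outer = [5, 6, 8]
`container = {'data': outer}` → container = {'data': [5, 6, 8]}
`container['data'].append(97)` → outer = [5, 6, 8, 97]; container = {'data': [5, 6, 8, 97]}
`print(outer)` → prints [5, 6, 8, 97]

Answer: [5, 6, 8, 97]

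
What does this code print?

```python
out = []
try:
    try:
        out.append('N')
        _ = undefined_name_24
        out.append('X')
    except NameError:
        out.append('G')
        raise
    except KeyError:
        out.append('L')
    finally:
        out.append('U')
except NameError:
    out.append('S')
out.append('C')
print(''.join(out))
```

Execution trace: 'N' (inner try body) → 'G' (inner except NameError) → 'U' (inner finally) → 'S' (outer except NameError) → 'C' (after the try/except). Output: NGUSC

Answer: NGUSC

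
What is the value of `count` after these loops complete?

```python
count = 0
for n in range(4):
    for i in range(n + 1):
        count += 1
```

Triangle: 1 + 2 + ... + 4
`count` takes the values: 0 → 1 → 2 → 3 → 4 → 5 → 6 → 7 → 8 → 9 → 10

Answer: 10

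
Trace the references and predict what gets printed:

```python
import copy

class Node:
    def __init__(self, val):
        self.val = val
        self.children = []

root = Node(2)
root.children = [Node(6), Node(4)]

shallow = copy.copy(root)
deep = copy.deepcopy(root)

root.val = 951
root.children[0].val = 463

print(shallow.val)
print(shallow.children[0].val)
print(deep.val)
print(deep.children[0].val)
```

Key concept: deep copy with custom objects.
Step by step:
`root = Node(2)` → root = Node(val=2, children=[])
`root.children = [Node(6), Node(4)]` → root = Node(val=2, children=[Node(val=6, children=[]), Node(val=4, children=[])])
`shallow = copy.copy(root)` → shallow = Node(val=2, children=[Node(val=6, children=[]), Node(val=4, children=[])])
`deep = copy.deepcopy(root)` → deep = Node(val=2, children=[Node(val=6, children=[]), Node(val=4, children=[])])
`root.val = 951` → root = Node(val=951, children=[Node(val=6, children=[]), Node(val=4, children=[])])
`root.children[0].val = 463` → root = Node(val=951, children=[Node(val=463, children=[]), Node(val=4, children=[])]); shallow = Node(val=2, children=[Node(val=463, children=[]), Node(val=4, children=[])])
`print(shallow.val)` → prints 2
`print(shallow.children[0].val)` → prints 463
`print(deep.val)` → prints 2
`print(deep.children[0].val)` → prints 6

Answer:
2
463
2
6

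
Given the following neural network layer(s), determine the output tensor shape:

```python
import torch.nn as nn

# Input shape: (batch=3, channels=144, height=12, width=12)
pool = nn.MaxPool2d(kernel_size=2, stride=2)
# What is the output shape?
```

Input: (3, 144, 12, 12) -> Output: (3, 144, 6, 6)

Answer: (3, 144, 6, 6)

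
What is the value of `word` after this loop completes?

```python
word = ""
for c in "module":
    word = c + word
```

Reverse 'module'
`word` takes the values: "" → "m" → "om" → "dom" → "udom" → "ludom" → "eludom"

Answer: "eludom"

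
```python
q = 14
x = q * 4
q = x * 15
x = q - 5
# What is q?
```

Trace:
`q = 14` → q = 14
`x = q * 4` → x = 56
`q = x * 15` → q = 840
`x = q - 5` → x = 835
So q = 840

Answer: 840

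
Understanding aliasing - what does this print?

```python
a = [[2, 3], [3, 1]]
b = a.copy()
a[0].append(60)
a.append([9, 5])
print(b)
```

Key concept: shallow copy with nested lists.
Step by step:
`a = [[2, 3], [3, 1]]` → a = [[2, 3], [3, 1]]
`b = a.copy()` → b = [[2, 3], [3, 1]]
`a[0].append(60)` → a = [[2, 3, 60], [3, 1]]; b = [[2, 3, 60], [3, 1]]
`a.append([9, 5])` → a = [[2, 3, 60], [3, 1], [9, 5]]
`print(b)` → prints [[2, 3, 60], [3, 1]]

Answer: [[2, 3, 60], [3, 1]]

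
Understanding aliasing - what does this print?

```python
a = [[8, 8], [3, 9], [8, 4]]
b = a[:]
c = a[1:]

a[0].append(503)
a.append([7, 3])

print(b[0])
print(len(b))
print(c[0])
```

Key concept: slice with nested mutation.
Step by step:
`a = [[8, 8], [3, 9], [8, 4]]` → a = [[8, 8], [3, 9], [8, 4]]
`b = a[:]` → b = [[8, 8], [3, 9], [8, 4]]
`c = a[1:]` → c = [[3, 9], [8, 4]]
`a[0].append(503)` → a = [[8, 8, 503], [3, 9], [8, 4]]; b = [[8, 8, 503], [3, 9], [8, 4]]
`a.append([7, 3])` → a = [[8, 8, 503], [3, 9], [8, 4], [7, 3]]
`print(b[0])` → prints [8, 8, 503]
`print(len(b))` → prints 3
`print(c[0])` → prints [3, 9]

Answer:
[8, 8, 503]
3
[3, 9]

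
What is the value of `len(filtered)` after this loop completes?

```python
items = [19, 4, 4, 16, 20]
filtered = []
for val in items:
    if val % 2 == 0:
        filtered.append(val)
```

Count even numbers in [19, 4, 4, 16, 20]
`filtered` takes the values: [] → [4] → [4, 4] → [4, 4, 16] → [4, 4, 16, 20]
So `len(filtered)` = 4

Answer: 4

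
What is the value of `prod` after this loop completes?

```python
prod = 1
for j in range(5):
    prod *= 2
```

2^5 = 32
`prod` takes the values: 1 → 2 → 4 → 8 → 16 → 32

Answer: 32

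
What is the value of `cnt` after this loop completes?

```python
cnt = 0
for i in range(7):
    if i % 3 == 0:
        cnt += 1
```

Count numbers divisible by 3 in range(7)
`cnt` takes the values: 0 → 1 → 2 → 3

Answer: 3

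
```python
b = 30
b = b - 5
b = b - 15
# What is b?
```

Trace:
`b = 30` → b = 30
`b = b - 5` → b = 25
`b = b - 15` → b = 10
So b = 10

Answer: 10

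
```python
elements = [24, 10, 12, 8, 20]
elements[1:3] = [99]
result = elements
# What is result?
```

Trace:
`elements = [24, 10, 12, 8, 20]` → elements = [24, 10, 12, 8, 20]
`elements[1:3] = [99]` → elements = [24, 99, 8, 20]
`result = elements` → result = [24, 99, 8, 20]
So result = [24, 99, 8, 20]

Answer: [24, 99, 8, 20]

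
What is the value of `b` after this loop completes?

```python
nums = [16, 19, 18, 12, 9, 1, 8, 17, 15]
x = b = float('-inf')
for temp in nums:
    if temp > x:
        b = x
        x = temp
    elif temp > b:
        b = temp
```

Second largest (with repeats) in [16, 19, 18, 12, 9, 1, 8, 17, 15]
`b` takes the values: -inf → 16 → 18

Answer: 18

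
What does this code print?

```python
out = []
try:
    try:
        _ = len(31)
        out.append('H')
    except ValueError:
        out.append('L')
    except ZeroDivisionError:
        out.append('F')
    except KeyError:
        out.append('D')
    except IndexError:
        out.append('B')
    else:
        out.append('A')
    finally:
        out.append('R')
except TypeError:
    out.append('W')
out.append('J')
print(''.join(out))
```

Execution trace: 'R' (finally) → 'W' (outer except TypeError) → 'J' (after the try/except). Output: RWJ

Answer: RWJ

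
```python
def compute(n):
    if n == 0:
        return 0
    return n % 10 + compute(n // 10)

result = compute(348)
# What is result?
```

Sum of digits of 348: 8 + 4 + 3 = 15

Answer: 15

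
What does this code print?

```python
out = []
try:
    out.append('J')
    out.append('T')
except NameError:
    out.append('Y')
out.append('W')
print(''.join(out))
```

Execution trace: 'J' (try body) → 'T' (try body, no exception) → 'W' (after the try/except). Output: JTW

Answer: JTW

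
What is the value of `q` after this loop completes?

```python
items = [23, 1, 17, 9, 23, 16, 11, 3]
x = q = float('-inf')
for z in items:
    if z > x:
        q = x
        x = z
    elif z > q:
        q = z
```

Second largest (with repeats) in [23, 1, 17, 9, 23, 16, 11, 3]
`q` takes the values: -inf → 1 → 17 → 23

Answer: 23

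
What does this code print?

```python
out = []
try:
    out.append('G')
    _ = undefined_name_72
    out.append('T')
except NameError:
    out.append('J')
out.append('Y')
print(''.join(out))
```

Execution trace: 'G' (try body) → 'J' (except NameError) → 'Y' (after the try/except). Output: GJY

Answer: GJY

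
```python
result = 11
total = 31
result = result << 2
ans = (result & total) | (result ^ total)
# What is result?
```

Trace:
`result = 11` → result = 11
`total = 31` → total = 31
`result = result << 2` → result = 44
`ans = (result & total) | (result ^ total)` → ans = 63
So result = 44

Answer: 44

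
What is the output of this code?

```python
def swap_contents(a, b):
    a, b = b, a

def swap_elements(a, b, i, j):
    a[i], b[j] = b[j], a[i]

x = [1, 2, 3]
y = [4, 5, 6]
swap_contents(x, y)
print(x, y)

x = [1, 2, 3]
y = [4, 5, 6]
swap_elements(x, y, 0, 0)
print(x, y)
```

Key concept: parameter rebinding vs mutation.
Step by step:
`x = [1, 2, 3]` → x = [1, 2, 3]
`y = [4, 5, 6]` → y = [4, 5, 6]
`swap_contents(x, y)` → no visible change to tracked variables
`print(x, y)` → prints [1, 2, 3] [4, 5, 6]
`x = [1, 2, 3]` → x = [1, 2, 3]
`y = [4, 5, 6]` → y = [4, 5, 6]
`swap_elements(x, y, 0, 0)` → x = [4, 2, 3]; y = [1, 5, 6]
`print(x, y)` → prints [4, 2, 3] [1, 5, 6]

Answer:
[1, 2, 3] [4, 5, 6]
[4, 2, 3] [1, 5, 6]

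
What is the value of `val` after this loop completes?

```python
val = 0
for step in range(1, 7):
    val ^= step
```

XOR of 1 to 6
`val` takes the values: 0 → 1 → 3 → 0 → 4 → 1 → 7

Answer: 7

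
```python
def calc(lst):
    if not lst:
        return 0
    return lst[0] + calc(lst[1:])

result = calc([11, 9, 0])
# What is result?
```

11 + 9 + 0 + 0 = 20

Answer: 20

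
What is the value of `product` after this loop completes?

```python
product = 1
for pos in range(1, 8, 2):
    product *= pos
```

Product of 1, 3, 5, ... up to 7
`product` takes the values: 1 → 3 → 15 → 105

Answer: 105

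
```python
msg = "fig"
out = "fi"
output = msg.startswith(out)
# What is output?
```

Trace:
`msg = "fig"` → msg = 'fig'
`out = "fi"` → out = 'fi'
`output = msg.startswith(out)` → output = True
So output = True

Answer: True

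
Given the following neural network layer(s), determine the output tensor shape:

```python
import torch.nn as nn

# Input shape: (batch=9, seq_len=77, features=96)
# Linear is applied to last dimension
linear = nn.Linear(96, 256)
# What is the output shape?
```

Input: (9, 77, 96) -> Output: (9, 77, 256)

Answer: (9, 77, 256)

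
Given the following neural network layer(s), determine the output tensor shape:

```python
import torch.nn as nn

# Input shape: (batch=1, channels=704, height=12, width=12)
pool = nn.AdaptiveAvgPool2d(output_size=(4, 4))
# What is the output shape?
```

Input: (1, 704, 12, 12) -> Output: (1, 704, 4, 4)

Answer: (1, 704, 4, 4)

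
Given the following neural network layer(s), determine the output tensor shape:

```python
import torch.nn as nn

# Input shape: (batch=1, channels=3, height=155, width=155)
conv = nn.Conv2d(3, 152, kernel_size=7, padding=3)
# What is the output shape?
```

Input: (1, 3, 155, 155) -> Output: (1, 152, 155, 155)

Answer: (1, 152, 155, 155)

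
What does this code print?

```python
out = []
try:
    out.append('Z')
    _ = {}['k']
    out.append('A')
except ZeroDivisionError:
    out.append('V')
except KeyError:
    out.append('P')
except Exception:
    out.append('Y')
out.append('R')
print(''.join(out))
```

Execution trace: 'Z' (try body) → 'P' (except KeyError) → 'R' (after the try/except). Output: ZPR

Answer: ZPR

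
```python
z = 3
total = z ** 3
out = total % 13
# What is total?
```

Trace:
`z = 3` → z = 3
`total = z ** 3` → total = 27
`out = total % 13` → out = 1
So total = 27

Answer: 27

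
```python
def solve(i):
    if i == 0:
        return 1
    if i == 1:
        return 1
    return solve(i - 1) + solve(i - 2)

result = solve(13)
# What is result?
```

Build up from base cases: solve(0)=1, solve(1)=1, solve(2)=2, solve(3)=3, solve(4)=5, solve(5)=8, solve(6)=13, ..., solve(13)=377

Answer: 377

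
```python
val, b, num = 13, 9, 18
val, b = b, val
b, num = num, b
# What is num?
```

Trace:
`val, b, num = 13, 9, 18` → val = 13; b = 9; num = 18
`val, b = b, val` → val = 9; b = 13
`b, num = num, b` → b = 18; num = 13
So num = 13

Answer: 13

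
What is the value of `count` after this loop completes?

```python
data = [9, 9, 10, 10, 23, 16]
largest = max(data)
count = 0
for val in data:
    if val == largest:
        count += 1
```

Count of max value 23 in [9, 9, 10, 10, 23, 16]
`count` takes the values: 0 → 1

Answer: 1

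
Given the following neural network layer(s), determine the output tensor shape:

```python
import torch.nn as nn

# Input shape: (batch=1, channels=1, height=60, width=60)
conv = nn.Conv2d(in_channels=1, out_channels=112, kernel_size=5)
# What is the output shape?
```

Input: (1, 1, 60, 60) -> Output: (1, 112, 56, 56)

Answer: (1, 112, 56, 56)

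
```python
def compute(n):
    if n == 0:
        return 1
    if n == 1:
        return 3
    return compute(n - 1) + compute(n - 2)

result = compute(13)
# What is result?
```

Build up from base cases: compute(0)=1, compute(1)=3, compute(2)=4, compute(3)=7, compute(4)=11, compute(5)=18, compute(6)=29, ..., compute(13)=843

Answer: 843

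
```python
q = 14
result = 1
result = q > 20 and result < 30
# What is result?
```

Trace:
`q = 14` → q = 14
`result = 1` → result = 1
`result = q > 20 and result < 30` → result = False
So result = False

Answer: False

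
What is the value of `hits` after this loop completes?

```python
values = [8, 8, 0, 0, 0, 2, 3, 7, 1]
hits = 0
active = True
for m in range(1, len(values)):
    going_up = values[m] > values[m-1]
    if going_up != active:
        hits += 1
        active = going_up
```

Count direction changes in [8, 8, 0, 0, 0, 2, 3, 7, 1]
`hits` takes the values: 0 → 1 → 2 → 3

Answer: 3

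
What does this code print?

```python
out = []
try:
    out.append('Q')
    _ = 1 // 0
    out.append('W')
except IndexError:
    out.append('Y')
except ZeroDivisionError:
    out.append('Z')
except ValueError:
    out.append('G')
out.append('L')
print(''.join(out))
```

Execution trace: 'Q' (try body) → 'Z' (except ZeroDivisionError) → 'L' (after the try/except). Output: QZL

Answer: QZL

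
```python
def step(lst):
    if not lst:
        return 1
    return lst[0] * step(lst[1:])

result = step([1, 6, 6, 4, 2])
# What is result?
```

Product over [1, 6, 6, 4, 2] = 1 * 6 * 6 * 4 * 2 = 288

Answer: 288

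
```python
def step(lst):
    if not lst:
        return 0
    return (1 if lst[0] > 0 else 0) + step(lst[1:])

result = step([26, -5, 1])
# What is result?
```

Count of positive elements in [26, -5, 1] = 2

Answer: 2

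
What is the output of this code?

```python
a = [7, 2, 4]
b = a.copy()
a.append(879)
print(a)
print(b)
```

Key concept: list.copy() creates independent copy.
Step by step:
`a = [7, 2, 4]` → a = [7, 2, 4]
`b = a.copy()` → b = [7, 2, 4]
`a.append(879)` → a = [7, 2, 4, 879]
`print(a)` → prints [7, 2, 4, 879]
`print(b)` → prints [7, 2, 4]

Answer:
[7, 2, 4, 879]
[7, 2, 4]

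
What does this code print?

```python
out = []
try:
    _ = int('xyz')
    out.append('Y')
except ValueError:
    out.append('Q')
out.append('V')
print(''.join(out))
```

Execution trace: 'Q' (except ValueError) → 'V' (after the try/except). Output: QV

Answer: QV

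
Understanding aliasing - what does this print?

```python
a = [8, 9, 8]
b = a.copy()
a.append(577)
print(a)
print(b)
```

Key concept: list.copy() creates independent copy.
Step by step:
`a = [8, 9, 8]` → a = [8, 9, 8]
`b = a.copy()` → b = [8, 9, 8]
`a.append(577)` → a = [8, 9, 8, 577]
`print(a)` → prints [8, 9, 8, 577]
`print(b)` → prints [8, 9, 8]

Answer:
[8, 9, 8, 577]
[8, 9, 8]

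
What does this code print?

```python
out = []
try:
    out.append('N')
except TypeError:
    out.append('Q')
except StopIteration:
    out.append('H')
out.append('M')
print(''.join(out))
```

Execution trace: 'N' (try body, no exception) → 'M' (after the try/except). Output: NM

Answer: NM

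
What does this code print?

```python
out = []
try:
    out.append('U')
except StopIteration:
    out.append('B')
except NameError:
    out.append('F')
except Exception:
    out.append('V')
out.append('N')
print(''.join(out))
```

Execution trace: 'U' (try body, no exception) → 'N' (after the try/except). Output: UN

Answer: UN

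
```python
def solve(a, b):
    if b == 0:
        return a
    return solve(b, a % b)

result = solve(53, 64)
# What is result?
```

solve(53, 64) -> solve(64, 53) -> solve(53, 11) -> solve(11, 9) -> solve(9, 2) -> solve(2, 1) -> solve(1, 0) -> 1

Answer: 1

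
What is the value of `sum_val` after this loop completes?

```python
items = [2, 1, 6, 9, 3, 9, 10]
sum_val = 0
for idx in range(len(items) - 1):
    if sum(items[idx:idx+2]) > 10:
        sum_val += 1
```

Count windows with sum > 10
`sum_val` takes the values: 0 → 1 → 2 → 3 → 4

Answer: 4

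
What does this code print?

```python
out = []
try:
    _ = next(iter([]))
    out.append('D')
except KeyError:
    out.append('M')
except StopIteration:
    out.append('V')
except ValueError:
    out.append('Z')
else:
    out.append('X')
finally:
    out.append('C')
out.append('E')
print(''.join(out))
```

Execution trace: 'V' (except StopIteration) → 'C' (finally) → 'E' (after the try/except). Output: VCE

Answer: VCE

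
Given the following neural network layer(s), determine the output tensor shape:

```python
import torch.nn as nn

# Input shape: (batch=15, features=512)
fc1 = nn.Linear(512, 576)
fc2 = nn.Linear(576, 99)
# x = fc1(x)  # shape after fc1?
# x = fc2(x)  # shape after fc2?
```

Input: (15, 512) -> after fc1: (15, 576) -> Output: (15, 99)

Answer: (15, 99)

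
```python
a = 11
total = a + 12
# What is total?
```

Trace:
`a = 11` → a = 11
`total = a + 12` → total = 23
So total = 23

Answer: 23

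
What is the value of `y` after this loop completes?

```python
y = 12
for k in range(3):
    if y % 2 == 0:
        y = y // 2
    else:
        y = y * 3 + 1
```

Collatz-style transformation from 12
`y` takes the values: 12 → 6 → 3 → 10

Answer: 10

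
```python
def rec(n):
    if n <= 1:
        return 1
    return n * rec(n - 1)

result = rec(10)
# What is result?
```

rec(10) = 10 * 9 * 8 * 7 * 6 * 5 * 4 * 3 * 2 * 1 = 3628800

Answer: 3628800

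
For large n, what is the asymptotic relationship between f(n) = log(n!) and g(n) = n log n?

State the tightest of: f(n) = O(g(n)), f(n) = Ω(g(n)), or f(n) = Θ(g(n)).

log(n!) vs n log n: f(n) = Θ(g(n)) — they are asymptotically equivalent (Stirling's approximation).

Answer: f(n) = Θ(g(n)) — they are asymptotically equivalent (Stirling's approximation).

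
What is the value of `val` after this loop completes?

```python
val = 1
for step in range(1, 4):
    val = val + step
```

Start at 1, add 1 through 3
`val` takes the values: 1 → 2 → 4 → 7

Answer: 7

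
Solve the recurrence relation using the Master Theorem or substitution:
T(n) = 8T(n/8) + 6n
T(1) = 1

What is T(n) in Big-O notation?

By Master Theorem: a=8, b=8, f(n)=6n. Since log_8(8) = 1 and f(n) = Θ(n^1), Case 2 applies. T(n) = O(n log n).

Answer: O(n log n)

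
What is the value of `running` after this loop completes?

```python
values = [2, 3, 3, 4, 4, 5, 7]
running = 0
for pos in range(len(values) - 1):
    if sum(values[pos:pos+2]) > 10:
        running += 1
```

Count windows with sum > 10
`running` takes the values: 0 → 1

Answer: 1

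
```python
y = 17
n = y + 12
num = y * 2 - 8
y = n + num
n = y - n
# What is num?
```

Trace:
`y = 17` → y = 17
`n = y + 12` → n = 29
`num = y * 2 - 8` → num = 26
`y = n + num` → y = 55
`n = y - n` → n = 26
So num = 26

Answer: 26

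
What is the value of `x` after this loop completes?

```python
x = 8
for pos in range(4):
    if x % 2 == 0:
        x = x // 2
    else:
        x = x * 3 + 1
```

Collatz-style transformation from 8
`x` takes the values: 8 → 4 → 2 → 1 → 4

Answer: 4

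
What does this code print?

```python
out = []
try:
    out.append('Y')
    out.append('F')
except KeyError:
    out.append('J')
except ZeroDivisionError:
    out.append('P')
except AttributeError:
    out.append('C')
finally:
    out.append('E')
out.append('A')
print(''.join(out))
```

Execution trace: 'Y' (try body) → 'F' (try body, no exception) → 'E' (finally) → 'A' (after the try/except). Output: YFEA

Answer: YFEA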